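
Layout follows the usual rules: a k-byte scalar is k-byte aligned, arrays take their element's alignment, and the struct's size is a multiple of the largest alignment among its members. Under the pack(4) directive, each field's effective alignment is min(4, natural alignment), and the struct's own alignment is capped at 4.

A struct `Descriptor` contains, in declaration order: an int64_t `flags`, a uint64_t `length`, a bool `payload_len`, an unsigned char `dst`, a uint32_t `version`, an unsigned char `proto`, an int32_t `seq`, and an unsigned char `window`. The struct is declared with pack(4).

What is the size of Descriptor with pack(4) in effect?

0..8  flags  (8B, 4-aligned)
8..16  length  (8B, 4-aligned)
16..17  payload_len  (1B, 1-aligned)
17..18  dst  (1B, 1-aligned)
18..20  -- padding (2B)
20..24  version  (4B, 4-aligned)
24..25  proto  (1B, 1-aligned)
25..28  -- padding (3B)
28..32  seq  (4B, 4-aligned)
32..33  window  (1B, 1-aligned)
33..36  -- tail padding (3B)
sizeof = 36, alignof = 4

36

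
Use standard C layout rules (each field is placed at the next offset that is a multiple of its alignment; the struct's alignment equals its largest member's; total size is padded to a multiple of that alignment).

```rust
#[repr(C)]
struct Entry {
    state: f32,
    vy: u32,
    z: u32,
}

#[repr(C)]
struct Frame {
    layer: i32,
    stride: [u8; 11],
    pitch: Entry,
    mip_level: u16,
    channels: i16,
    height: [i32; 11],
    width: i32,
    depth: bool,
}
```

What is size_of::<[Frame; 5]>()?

420

Entry: 0..4  state  (4B, 4-aligned); 4..8  vy  (4B, 4-aligned); 8..12  z  (4B, 4-aligned); sizeof = 12, alignof = 4
0..4  layer  (4B, 4-aligned)
4..15  stride  (11B, 1-aligned)
15..16  -- padding (1B)
16..28  pitch  (12B, 4-aligned)
28..30  mip_level  (2B, 2-aligned)
30..32  channels  (2B, 2-aligned)
32..76  height  (44B, 4-aligned)
76..80  width  (4B, 4-aligned)
80..81  depth  (1B, 1-aligned)
81..84  -- tail padding (3B)
sizeof = 84, alignof = 4
array of 5: 5 × 84 = 420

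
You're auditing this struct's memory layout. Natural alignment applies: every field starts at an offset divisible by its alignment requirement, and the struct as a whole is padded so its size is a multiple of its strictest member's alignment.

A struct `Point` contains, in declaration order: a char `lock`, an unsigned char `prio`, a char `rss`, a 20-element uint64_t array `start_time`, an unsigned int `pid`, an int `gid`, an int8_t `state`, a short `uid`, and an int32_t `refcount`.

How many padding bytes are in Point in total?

@0: lock [1B, align 1] → 1
@1: prio [1B, align 1] → 2
@2: rss [1B, align 1] → 3
+5 pad (align 8)
@8: start_time [160B, align 8] → 168
@168: pid [4B, align 4] → 172
@172: gid [4B, align 4] → 176
@176: state [1B, align 1] → 177
+1 pad (align 2)
@178: uid [2B, align 2] → 180
@180: refcount [4B, align 4] → 184
size 184, align 8
data bytes 178, size 184 → padding 6

6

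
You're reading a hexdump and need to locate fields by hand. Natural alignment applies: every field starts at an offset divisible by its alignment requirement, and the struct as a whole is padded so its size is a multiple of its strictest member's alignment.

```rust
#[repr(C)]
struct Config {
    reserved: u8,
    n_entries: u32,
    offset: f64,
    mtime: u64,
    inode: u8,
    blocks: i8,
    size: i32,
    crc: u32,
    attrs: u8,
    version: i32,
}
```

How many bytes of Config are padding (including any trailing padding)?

0..1  reserved  (1B, 1-aligned)
1..4  -- padding (3B)
4..8  n_entries  (4B, 4-aligned)
8..16  offset  (8B, 8-aligned)
16..24  mtime  (8B, 8-aligned)
24..25  inode  (1B, 1-aligned)
25..26  blocks  (1B, 1-aligned)
26..28  -- padding (2B)
28..32  size  (4B, 4-aligned)
32..36  crc  (4B, 4-aligned)
36..37  attrs  (1B, 1-aligned)
37..40  -- padding (3B)
40..44  version  (4B, 4-aligned)
44..48  -- tail padding (4B)
sizeof = 48, alignof = 8
data bytes 36, size 48 → padding 12

12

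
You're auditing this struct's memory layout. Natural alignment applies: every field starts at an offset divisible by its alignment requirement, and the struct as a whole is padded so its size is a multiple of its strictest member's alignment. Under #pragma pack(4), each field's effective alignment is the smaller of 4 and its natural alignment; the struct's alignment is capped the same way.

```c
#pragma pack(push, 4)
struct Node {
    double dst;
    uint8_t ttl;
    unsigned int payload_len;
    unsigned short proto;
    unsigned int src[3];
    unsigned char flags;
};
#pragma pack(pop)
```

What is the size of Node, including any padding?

0..8  dst  (8B, 4-aligned)
8..9  ttl  (1B, 1-aligned)
9..12  -- padding (3B)
12..16  payload_len  (4B, 4-aligned)
16..18  proto  (2B, 2-aligned)
18..20  -- padding (2B)
20..32  src  (12B, 4-aligned)
32..33  flags  (1B, 1-aligned)
33..36  -- tail padding (3B)
sizeof = 36, alignof = 4

36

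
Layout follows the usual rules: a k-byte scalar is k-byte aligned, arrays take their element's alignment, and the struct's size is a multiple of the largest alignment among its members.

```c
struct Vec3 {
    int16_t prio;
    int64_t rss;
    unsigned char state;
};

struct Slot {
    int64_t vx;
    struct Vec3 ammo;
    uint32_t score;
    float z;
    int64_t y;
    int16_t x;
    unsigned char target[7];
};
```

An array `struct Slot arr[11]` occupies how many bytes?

704

Vec3: 0..2  prio  (2B, 2-aligned); 2..8  -- padding (6B); 8..16  rss  (8B, 8-aligned); 16..17  state  (1B, 1-aligned); 17..24  -- tail padding (7B); sizeof = 24, alignof = 8
0..8  vx  (8B, 8-aligned)
8..32  ammo  (24B, 8-aligned)
32..36  score  (4B, 4-aligned)
36..40  z  (4B, 4-aligned)
40..48  y  (8B, 8-aligned)
48..50  x  (2B, 2-aligned)
50..57  target  (7B, 1-aligned)
57..64  -- tail padding (7B)
sizeof = 64, alignof = 8
array of 11: 11 × 64 = 704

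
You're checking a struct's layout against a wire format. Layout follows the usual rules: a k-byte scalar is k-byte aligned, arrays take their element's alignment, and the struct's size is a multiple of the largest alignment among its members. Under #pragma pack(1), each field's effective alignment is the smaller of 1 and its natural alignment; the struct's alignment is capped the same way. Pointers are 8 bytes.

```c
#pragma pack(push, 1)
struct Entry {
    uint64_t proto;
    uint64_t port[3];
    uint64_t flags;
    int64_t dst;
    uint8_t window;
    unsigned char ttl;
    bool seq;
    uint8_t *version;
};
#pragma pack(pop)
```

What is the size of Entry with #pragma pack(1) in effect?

proto at 0 (size 8, align 1) → ends 8
port at 8 (size 24, align 1) → ends 32
flags at 32 (size 8, align 1) → ends 40
dst at 40 (size 8, align 1) → ends 48
window at 48 (size 1, align 1) → ends 49
ttl at 49 (size 1, align 1) → ends 50
seq at 50 (size 1, align 1) → ends 51
version at 51 (size 8, align 1) → ends 59
total 59 bytes, alignment 1

59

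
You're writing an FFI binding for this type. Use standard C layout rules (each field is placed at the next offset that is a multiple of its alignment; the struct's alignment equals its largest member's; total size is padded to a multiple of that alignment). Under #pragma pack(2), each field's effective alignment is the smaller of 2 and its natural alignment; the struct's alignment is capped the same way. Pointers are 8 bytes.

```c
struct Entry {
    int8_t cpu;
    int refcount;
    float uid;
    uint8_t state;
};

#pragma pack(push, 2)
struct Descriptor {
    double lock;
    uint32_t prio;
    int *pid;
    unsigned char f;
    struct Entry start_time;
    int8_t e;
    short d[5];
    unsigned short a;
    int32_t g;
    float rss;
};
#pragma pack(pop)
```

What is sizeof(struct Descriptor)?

Entry: 0..1  cpu  (1B, 1-aligned); 1..4  -- padding (3B); 4..8  refcount  (4B, 4-aligned); 8..12  uid  (4B, 4-aligned); 12..13  state  (1B, 1-aligned); 13..16  -- tail padding (3B); sizeof = 16, alignof = 4
0..8  lock  (8B, 2-aligned)
8..12  prio  (4B, 2-aligned)
12..20  pid  (8B, 2-aligned)
20..21  f  (1B, 1-aligned)
21..22  -- padding (1B)
22..38  start_time  (16B, 2-aligned)
38..39  e  (1B, 1-aligned)
39..40  -- padding (1B)
40..50  d  (10B, 2-aligned)
50..52  a  (2B, 2-aligned)
52..56  g  (4B, 2-aligned)
56..60  rss  (4B, 2-aligned)
sizeof = 60, alignof = 2

60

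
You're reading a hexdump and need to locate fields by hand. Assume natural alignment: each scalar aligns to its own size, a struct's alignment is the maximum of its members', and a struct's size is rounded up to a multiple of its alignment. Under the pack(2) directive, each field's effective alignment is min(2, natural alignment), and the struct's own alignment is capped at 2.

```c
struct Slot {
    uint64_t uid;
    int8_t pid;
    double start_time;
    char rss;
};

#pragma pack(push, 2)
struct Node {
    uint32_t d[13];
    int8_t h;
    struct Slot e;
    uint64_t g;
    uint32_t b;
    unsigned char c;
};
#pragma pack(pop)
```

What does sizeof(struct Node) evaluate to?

Slot: @0: uid [8B, align 8] → 8; @8: pid [1B, align 1] → 9; +7 pad (align 8); @16: start_time [8B, align 8] → 24; @24: rss [1B, align 1] → 25; +7 tail pad (align 8); size 32, align 8
@0: d [52B, align 2] → 52
@52: h [1B, align 1] → 53
+1 pad (align 2)
@54: e [32B, align 2] → 86
@86: g [8B, align 2] → 94
@94: b [4B, align 2] → 98
@98: c [1B, align 1] → 99
+1 tail pad (align 2)
size 100, align 2

100 bytes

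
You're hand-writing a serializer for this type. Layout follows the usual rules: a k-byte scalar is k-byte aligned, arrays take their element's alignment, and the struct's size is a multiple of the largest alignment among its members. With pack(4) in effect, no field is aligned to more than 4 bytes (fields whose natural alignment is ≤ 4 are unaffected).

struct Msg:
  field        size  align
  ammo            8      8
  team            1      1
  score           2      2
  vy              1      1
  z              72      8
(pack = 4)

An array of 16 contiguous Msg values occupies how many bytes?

1408

ammo at 0 (size 8, align 4) → ends 8
team at 8 (size 1, align 1) → ends 9
pad 1 to align 2 for score
score at 10 (size 2, align 2) → ends 12
vy at 12 (size 1, align 1) → ends 13
pad 3 to align 4 for z
z at 16 (size 72, align 4) → ends 88
total 88 bytes, alignment 4
array of 16: 16 × 88 = 1408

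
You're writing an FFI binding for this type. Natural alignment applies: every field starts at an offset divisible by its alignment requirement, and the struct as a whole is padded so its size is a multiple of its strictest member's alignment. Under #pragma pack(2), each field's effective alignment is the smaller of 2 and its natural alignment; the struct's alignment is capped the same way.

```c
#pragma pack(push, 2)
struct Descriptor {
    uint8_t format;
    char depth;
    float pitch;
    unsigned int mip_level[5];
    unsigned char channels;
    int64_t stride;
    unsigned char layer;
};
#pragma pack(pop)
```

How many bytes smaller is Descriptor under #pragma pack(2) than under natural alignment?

10

natural layout:
  @0: format [1B, align 1] → 1
  @1: depth [1B, align 1] → 2
  +2 pad (align 4)
  @4: pitch [4B, align 4] → 8
  @8: mip_level [20B, align 4] → 28
  @28: channels [1B, align 1] → 29
  +3 pad (align 8)
  @32: stride [8B, align 8] → 40
  @40: layer [1B, align 1] → 41
  +7 tail pad (align 8)
  size 48, align 8
packed(2) layout:
  @0: format [1B, align 1] → 1
  @1: depth [1B, align 1] → 2
  @2: pitch [4B, align 2] → 6
  @6: mip_level [20B, align 2] → 26
  @26: channels [1B, align 1] → 27
  +1 pad (align 2)
  @28: stride [8B, align 2] → 36
  @36: layer [1B, align 1] → 37
  +1 tail pad (align 2)
  size 38, align 2
48 − 38 = 10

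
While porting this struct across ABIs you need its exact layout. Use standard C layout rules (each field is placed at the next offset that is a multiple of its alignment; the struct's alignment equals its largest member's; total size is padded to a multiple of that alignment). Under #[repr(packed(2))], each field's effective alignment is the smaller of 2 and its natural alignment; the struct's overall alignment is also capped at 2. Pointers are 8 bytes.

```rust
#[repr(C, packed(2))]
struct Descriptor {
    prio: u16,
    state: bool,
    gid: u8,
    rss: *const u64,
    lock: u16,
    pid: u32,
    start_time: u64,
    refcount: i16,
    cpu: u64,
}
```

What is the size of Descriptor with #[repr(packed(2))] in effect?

prio at 0 (size 2, align 2) → ends 2
state at 2 (size 1, align 1) → ends 3
gid at 3 (size 1, align 1) → ends 4
rss at 4 (size 8, align 2) → ends 12
lock at 12 (size 2, align 2) → ends 14
pid at 14 (size 4, align 2) → ends 18
start_time at 18 (size 8, align 2) → ends 26
refcount at 26 (size 2, align 2) → ends 28
cpu at 28 (size 8, align 2) → ends 36
total 36 bytes, alignment 2

36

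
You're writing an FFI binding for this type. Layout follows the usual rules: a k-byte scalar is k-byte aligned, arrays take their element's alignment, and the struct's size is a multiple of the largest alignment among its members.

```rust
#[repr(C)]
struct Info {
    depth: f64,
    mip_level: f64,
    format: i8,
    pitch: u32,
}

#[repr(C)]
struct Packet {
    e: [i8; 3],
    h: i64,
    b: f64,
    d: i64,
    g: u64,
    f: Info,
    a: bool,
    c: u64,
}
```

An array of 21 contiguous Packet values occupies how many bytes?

1680

Info: 0..8  depth  (8B, 8-aligned); 8..16  mip_level  (8B, 8-aligned); 16..17  format  (1B, 1-aligned); 17..20  -- padding (3B); 20..24  pitch  (4B, 4-aligned); sizeof = 24, alignof = 8
0..3  e  (3B, 1-aligned)
3..8  -- padding (5B)
8..16  h  (8B, 8-aligned)
16..24  b  (8B, 8-aligned)
24..32  d  (8B, 8-aligned)
32..40  g  (8B, 8-aligned)
40..64  f  (24B, 8-aligned)
64..65  a  (1B, 1-aligned)
65..72  -- padding (7B)
72..80  c  (8B, 8-aligned)
sizeof = 80, alignof = 8
array of 21: 21 × 80 = 1680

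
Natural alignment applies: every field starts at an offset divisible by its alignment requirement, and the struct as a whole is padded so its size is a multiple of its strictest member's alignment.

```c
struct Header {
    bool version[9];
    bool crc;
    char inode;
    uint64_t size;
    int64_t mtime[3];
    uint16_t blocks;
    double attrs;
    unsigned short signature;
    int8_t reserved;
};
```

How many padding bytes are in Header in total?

version at 0 (size 9, align 1) → ends 9
crc at 9 (size 1, align 1) → ends 10
inode at 10 (size 1, align 1) → ends 11
pad 5 to align 8 for size
size at 16 (size 8, align 8) → ends 24
mtime at 24 (size 24, align 8) → ends 48
blocks at 48 (size 2, align 2) → ends 50
pad 6 to align 8 for attrs
attrs at 56 (size 8, align 8) → ends 64
signature at 64 (size 2, align 2) → ends 66
reserved at 66 (size 1, align 1) → ends 67
tail pad 5 to reach multiple of 8
total 72 bytes, alignment 8
data bytes 56, size 72 → padding 16

16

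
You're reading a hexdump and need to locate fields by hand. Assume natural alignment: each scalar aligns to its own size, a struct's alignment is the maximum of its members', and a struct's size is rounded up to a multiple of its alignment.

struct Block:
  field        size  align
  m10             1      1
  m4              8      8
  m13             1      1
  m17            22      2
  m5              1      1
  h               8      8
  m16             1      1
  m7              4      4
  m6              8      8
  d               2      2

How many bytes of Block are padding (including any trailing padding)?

24

m10 at 0 (size 1, align 1) → ends 1
pad 7 to align 8 for m4
m4 at 8 (size 8, align 8) → ends 16
m13 at 16 (size 1, align 1) → ends 17
pad 1 to align 2 for m17
m17 at 18 (size 22, align 2) → ends 40
m5 at 40 (size 1, align 1) → ends 41
pad 7 to align 8 for h
h at 48 (size 8, align 8) → ends 56
m16 at 56 (size 1, align 1) → ends 57
pad 3 to align 4 for m7
m7 at 60 (size 4, align 4) → ends 64
m6 at 64 (size 8, align 8) → ends 72
d at 72 (size 2, align 2) → ends 74
tail pad 6 to reach multiple of 8
total 80 bytes, alignment 8
data bytes 56, size 80 → padding 24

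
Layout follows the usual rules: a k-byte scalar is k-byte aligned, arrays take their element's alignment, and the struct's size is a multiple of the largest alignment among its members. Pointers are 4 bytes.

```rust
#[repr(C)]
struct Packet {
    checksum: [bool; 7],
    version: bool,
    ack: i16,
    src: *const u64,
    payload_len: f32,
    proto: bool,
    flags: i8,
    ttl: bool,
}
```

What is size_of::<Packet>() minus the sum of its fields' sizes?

@0: checksum [7B, align 1] → 7
@7: version [1B, align 1] → 8
@8: ack [2B, align 2] → 10
+2 pad (align 4)
@12: src [4B, align 4] → 16
@16: payload_len [4B, align 4] → 20
@20: proto [1B, align 1] → 21
@21: flags [1B, align 1] → 22
@22: ttl [1B, align 1] → 23
+1 tail pad (align 4)
size 24, align 4
data bytes 21, size 24 → padding 3

3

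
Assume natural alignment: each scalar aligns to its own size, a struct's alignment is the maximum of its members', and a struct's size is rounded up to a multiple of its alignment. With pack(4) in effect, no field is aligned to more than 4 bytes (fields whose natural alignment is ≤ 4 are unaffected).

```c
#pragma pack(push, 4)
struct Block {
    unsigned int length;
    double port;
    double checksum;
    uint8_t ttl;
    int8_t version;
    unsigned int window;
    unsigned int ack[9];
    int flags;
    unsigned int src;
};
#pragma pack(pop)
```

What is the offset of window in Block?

24

length at 0 (size 4, align 4) → ends 4
port at 4 (size 8, align 4) → ends 12
checksum at 12 (size 8, align 4) → ends 20
ttl at 20 (size 1, align 1) → ends 21
version at 21 (size 1, align 1) → ends 22
pad 2 to align 4 for window
window at 24 (size 4, align 4) → ends 28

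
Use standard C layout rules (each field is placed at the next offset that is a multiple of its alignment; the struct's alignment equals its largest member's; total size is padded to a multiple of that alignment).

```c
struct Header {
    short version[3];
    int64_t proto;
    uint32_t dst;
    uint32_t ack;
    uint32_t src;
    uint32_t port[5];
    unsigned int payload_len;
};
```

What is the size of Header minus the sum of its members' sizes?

6

@0: version [6B, align 2] → 6
+2 pad (align 8)
@8: proto [8B, align 8] → 16
@16: dst [4B, align 4] → 20
@20: ack [4B, align 4] → 24
@24: src [4B, align 4] → 28
@28: port [20B, align 4] → 48
@48: payload_len [4B, align 4] → 52
+4 tail pad (align 8)
size 56, align 8
data bytes 50, size 56 → padding 6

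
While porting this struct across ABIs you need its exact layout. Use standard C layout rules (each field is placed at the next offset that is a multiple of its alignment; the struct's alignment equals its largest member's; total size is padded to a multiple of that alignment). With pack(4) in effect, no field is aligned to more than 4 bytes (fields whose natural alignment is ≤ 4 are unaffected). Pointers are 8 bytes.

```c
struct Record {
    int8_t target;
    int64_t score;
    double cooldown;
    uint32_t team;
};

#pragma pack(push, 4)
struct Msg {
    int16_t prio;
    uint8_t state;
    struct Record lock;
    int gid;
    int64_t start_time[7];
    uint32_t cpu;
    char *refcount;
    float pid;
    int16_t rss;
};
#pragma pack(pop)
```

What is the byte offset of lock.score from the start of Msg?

Record: target at 0 (size 1, align 1) → ends 1; pad 7 to align 8 for score; score at 8 (size 8, align 8) → ends 16; cooldown at 16 (size 8, align 8) → ends 24; team at 24 (size 4, align 4) → ends 28; tail pad 4 to reach multiple of 8; total 32 bytes, alignment 8
prio at 0 (size 2, align 2) → ends 2
state at 2 (size 1, align 1) → ends 3
pad 1 to align 4 for lock
lock at 4 (size 32, align 4) → ends 36
within Record: score at 8
4 + 8 = 12

12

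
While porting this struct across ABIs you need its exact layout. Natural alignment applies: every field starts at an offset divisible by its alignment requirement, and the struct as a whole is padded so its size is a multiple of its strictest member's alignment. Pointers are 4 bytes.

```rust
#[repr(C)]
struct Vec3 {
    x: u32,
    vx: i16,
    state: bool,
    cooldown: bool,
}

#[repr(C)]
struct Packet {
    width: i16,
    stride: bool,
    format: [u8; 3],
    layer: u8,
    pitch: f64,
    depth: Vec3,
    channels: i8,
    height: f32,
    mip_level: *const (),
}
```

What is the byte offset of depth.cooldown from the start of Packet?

Vec3: @0: x [4B, align 4] → 4; @4: vx [2B, align 2] → 6; @6: state [1B, align 1] → 7; @7: cooldown [1B, align 1] → 8; size 8, align 4
@0: width [2B, align 2] → 2
@2: stride [1B, align 1] → 3
@3: format [3B, align 1] → 6
@6: layer [1B, align 1] → 7
+1 pad (align 8)
@8: pitch [8B, align 8] → 16
@16: depth [8B, align 4] → 24
within Vec3: cooldown at 7
16 + 7 = 23

23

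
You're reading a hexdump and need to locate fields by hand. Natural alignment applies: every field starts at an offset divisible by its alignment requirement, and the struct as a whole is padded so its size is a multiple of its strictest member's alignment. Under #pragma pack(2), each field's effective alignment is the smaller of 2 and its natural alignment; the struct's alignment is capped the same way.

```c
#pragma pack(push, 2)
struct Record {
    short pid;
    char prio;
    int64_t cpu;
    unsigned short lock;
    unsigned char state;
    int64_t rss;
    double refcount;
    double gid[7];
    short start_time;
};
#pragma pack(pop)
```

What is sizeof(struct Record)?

90 bytes

0..2  pid  (2B, 2-aligned)
2..3  prio  (1B, 1-aligned)
3..4  -- padding (1B)
4..12  cpu  (8B, 2-aligned)
12..14  lock  (2B, 2-aligned)
14..15  state  (1B, 1-aligned)
15..16  -- padding (1B)
16..24  rss  (8B, 2-aligned)
24..32  refcount  (8B, 2-aligned)
32..88  gid  (56B, 2-aligned)
88..90  start_time  (2B, 2-aligned)
sizeof = 90, alignof = 2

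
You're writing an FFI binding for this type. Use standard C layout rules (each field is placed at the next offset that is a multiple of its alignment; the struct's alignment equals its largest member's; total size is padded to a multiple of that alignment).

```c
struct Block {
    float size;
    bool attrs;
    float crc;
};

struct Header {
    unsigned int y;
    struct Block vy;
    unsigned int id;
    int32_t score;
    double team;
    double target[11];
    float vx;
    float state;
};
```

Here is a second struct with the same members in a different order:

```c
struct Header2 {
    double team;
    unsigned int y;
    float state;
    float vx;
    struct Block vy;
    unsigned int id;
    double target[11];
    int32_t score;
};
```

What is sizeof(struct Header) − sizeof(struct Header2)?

Block: size at 0 (size 4, align 4) → ends 4; attrs at 4 (size 1, align 1) → ends 5; pad 3 to align 4 for crc; crc at 8 (size 4, align 4) → ends 12; total 12 bytes, alignment 4
y at 0 (size 4, align 4) → ends 4
vy at 4 (size 12, align 4) → ends 16
id at 16 (size 4, align 4) → ends 20
score at 20 (size 4, align 4) → ends 24
team at 24 (size 8, align 8) → ends 32
target at 32 (size 88, align 8) → ends 120
vx at 120 (size 4, align 4) → ends 124
state at 124 (size 4, align 4) → ends 128
total 128 bytes, alignment 8
— Header2 —
team at 0 (size 8, align 8) → ends 8
y at 8 (size 4, align 4) → ends 12
state at 12 (size 4, align 4) → ends 16
vx at 16 (size 4, align 4) → ends 20
vy at 20 (size 12, align 4) → ends 32
id at 32 (size 4, align 4) → ends 36
pad 4 to align 8 for target
target at 40 (size 88, align 8) → ends 128
score at 128 (size 4, align 4) → ends 132
tail pad 4 to reach multiple of 8
total 136 bytes, alignment 8
128 − 136 = -8

-8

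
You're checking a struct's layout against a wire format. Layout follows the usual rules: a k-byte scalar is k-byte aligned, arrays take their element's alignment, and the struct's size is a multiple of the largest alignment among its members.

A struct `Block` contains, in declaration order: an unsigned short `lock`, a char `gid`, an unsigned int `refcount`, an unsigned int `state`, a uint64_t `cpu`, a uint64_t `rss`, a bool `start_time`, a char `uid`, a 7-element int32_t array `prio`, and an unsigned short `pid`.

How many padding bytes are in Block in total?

13

@0: lock [2B, align 2] → 2
@2: gid [1B, align 1] → 3
+1 pad (align 4)
@4: refcount [4B, align 4] → 8
@8: state [4B, align 4] → 12
+4 pad (align 8)
@16: cpu [8B, align 8] → 24
@24: rss [8B, align 8] → 32
@32: start_time [1B, align 1] → 33
@33: uid [1B, align 1] → 34
+2 pad (align 4)
@36: prio [28B, align 4] → 64
@64: pid [2B, align 2] → 66
+6 tail pad (align 8)
size 72, align 8
data bytes 59, size 72 → padding 13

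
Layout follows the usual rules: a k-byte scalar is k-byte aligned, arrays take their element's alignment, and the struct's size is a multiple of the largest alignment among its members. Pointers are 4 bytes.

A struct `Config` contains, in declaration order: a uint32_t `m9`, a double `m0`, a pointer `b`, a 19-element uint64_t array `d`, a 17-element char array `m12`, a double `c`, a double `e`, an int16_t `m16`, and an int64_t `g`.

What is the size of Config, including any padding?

232

m9 at 0 (size 4, align 4) → ends 4
pad 4 to align 8 for m0
m0 at 8 (size 8, align 8) → ends 16
b at 16 (size 4, align 4) → ends 20
pad 4 to align 8 for d
d at 24 (size 152, align 8) → ends 176
m12 at 176 (size 17, align 1) → ends 193
pad 7 to align 8 for c
c at 200 (size 8, align 8) → ends 208
e at 208 (size 8, align 8) → ends 216
m16 at 216 (size 2, align 2) → ends 218
pad 6 to align 8 for g
g at 224 (size 8, align 8) → ends 232
total 232 bytes, alignment 8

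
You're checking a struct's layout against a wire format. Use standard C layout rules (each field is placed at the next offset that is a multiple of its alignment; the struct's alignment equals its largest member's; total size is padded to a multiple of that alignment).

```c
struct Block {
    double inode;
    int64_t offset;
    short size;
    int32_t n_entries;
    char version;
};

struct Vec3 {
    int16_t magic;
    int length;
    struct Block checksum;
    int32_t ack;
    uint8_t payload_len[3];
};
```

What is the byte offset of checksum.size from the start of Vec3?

Block: @0: inode [8B, align 8] → 8; @8: offset [8B, align 8] → 16; @16: size [2B, align 2] → 18; +2 pad (align 4); @20: n_entries [4B, align 4] → 24; @24: version [1B, align 1] → 25; +7 tail pad (align 8); size 32, align 8
@0: magic [2B, align 2] → 2
+2 pad (align 4)
@4: length [4B, align 4] → 8
@8: checksum [32B, align 8] → 40
within Block: size at 16
8 + 16 = 24

24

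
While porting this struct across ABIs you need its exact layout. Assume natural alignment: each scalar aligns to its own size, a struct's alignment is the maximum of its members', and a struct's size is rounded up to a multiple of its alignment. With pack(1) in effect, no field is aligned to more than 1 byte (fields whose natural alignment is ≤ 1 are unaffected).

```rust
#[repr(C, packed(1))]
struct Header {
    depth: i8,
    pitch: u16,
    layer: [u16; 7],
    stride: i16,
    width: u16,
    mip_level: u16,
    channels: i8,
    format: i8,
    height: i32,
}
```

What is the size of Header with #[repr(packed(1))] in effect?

depth at 0 (size 1, align 1) → ends 1
pitch at 1 (size 2, align 1) → ends 3
layer at 3 (size 14, align 1) → ends 17
stride at 17 (size 2, align 1) → ends 19
width at 19 (size 2, align 1) → ends 21
mip_level at 21 (size 2, align 1) → ends 23
channels at 23 (size 1, align 1) → ends 24
format at 24 (size 1, align 1) → ends 25
height at 25 (size 4, align 1) → ends 29
total 29 bytes, alignment 1

29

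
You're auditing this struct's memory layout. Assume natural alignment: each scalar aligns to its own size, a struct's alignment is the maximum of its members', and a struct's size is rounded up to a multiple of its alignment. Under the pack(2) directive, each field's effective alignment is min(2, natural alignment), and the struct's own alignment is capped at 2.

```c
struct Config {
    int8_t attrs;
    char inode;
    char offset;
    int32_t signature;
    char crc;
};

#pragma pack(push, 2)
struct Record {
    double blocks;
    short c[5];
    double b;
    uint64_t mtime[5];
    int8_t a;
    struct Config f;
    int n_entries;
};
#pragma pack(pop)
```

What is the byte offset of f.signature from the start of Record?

72

Config: attrs at 0 (size 1, align 1) → ends 1; inode at 1 (size 1, align 1) → ends 2; offset at 2 (size 1, align 1) → ends 3; pad 1 to align 4 for signature; signature at 4 (size 4, align 4) → ends 8; crc at 8 (size 1, align 1) → ends 9; tail pad 3 to reach multiple of 4; total 12 bytes, alignment 4
blocks at 0 (size 8, align 2) → ends 8
c at 8 (size 10, align 2) → ends 18
b at 18 (size 8, align 2) → ends 26
mtime at 26 (size 40, align 2) → ends 66
a at 66 (size 1, align 1) → ends 67
pad 1 to align 2 for f
f at 68 (size 12, align 2) → ends 80
within Config: signature at 4
68 + 4 = 72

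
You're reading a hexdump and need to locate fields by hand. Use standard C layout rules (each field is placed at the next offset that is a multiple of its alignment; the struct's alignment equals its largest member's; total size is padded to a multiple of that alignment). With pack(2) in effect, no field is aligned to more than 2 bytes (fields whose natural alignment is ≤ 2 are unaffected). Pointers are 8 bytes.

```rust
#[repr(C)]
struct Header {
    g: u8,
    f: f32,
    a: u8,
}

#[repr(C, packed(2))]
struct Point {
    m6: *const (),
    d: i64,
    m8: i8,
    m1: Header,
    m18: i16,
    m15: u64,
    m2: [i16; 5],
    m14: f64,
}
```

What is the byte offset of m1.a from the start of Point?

Header: 0..1  g  (1B, 1-aligned); 1..4  -- padding (3B); 4..8  f  (4B, 4-aligned); 8..9  a  (1B, 1-aligned); 9..12  -- tail padding (3B); sizeof = 12, alignof = 4
0..8  m6  (8B, 2-aligned)
8..16  d  (8B, 2-aligned)
16..17  m8  (1B, 1-aligned)
17..18  -- padding (1B)
18..30  m1  (12B, 2-aligned)
within Header: a at 8
18 + 8 = 26

26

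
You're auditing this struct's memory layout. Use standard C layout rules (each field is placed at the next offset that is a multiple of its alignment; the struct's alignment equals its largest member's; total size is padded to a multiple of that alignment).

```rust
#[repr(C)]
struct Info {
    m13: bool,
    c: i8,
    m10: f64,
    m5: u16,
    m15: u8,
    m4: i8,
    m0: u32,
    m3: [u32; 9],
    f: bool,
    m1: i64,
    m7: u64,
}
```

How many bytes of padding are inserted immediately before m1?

3

@0: m13 [1B, align 1] → 1
@1: c [1B, align 1] → 2
+6 pad (align 8)
@8: m10 [8B, align 8] → 16
@16: m5 [2B, align 2] → 18
@18: m15 [1B, align 1] → 19
@19: m4 [1B, align 1] → 20
@20: m0 [4B, align 4] → 24
@24: m3 [36B, align 4] → 60
@60: f [1B, align 1] → 61
+3 pad (align 8)
@64: m1 [8B, align 8] → 72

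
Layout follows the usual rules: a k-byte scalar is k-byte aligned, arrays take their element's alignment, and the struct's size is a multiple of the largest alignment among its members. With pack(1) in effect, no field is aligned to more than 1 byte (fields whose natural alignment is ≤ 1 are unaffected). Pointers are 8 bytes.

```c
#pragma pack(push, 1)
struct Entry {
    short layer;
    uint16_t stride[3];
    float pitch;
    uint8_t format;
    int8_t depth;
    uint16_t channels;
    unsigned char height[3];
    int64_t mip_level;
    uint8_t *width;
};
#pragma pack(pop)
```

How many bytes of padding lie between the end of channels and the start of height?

0..2  layer  (2B, 1-aligned)
2..8  stride  (6B, 1-aligned)
8..12  pitch  (4B, 1-aligned)
12..13  format  (1B, 1-aligned)
13..14  depth  (1B, 1-aligned)
14..16  channels  (2B, 1-aligned)
16..19  height  (3B, 1-aligned)

0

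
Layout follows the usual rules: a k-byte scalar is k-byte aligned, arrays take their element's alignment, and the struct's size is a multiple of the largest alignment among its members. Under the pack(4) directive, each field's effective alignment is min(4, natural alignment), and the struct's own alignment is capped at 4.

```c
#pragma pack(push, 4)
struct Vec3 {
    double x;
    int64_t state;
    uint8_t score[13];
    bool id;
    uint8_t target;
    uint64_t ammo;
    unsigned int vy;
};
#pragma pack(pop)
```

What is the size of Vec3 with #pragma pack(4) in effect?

44

x at 0 (size 8, align 4) → ends 8
state at 8 (size 8, align 4) → ends 16
score at 16 (size 13, align 1) → ends 29
id at 29 (size 1, align 1) → ends 30
target at 30 (size 1, align 1) → ends 31
pad 1 to align 4 for ammo
ammo at 32 (size 8, align 4) → ends 40
vy at 40 (size 4, align 4) → ends 44
total 44 bytes, alignment 4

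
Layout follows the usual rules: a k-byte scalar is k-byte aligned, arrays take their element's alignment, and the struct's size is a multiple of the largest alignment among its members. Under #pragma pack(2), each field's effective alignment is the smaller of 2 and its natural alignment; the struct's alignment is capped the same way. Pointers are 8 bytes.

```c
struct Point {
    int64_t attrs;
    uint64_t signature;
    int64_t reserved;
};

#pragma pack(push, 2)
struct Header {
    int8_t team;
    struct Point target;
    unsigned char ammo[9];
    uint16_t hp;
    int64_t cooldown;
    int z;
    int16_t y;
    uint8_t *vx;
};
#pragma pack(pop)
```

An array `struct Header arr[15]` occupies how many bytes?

Point: 0..8  attrs  (8B, 8-aligned); 8..16  signature  (8B, 8-aligned); 16..24  reserved  (8B, 8-aligned); sizeof = 24, alignof = 8
0..1  team  (1B, 1-aligned)
1..2  -- padding (1B)
2..26  target  (24B, 2-aligned)
26..35  ammo  (9B, 1-aligned)
35..36  -- padding (1B)
36..38  hp  (2B, 2-aligned)
38..46  cooldown  (8B, 2-aligned)
46..50  z  (4B, 2-aligned)
50..52  y  (2B, 2-aligned)
52..60  vx  (8B, 2-aligned)
sizeof = 60, alignof = 2
array of 15: 15 × 60 = 900

900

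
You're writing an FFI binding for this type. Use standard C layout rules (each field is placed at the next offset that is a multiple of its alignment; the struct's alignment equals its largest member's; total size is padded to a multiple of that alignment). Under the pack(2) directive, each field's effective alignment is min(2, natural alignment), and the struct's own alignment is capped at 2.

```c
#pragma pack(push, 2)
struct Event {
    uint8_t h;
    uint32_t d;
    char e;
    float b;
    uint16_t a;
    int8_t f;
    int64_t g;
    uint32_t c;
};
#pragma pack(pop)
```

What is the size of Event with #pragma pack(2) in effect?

h at 0 (size 1, align 1) → ends 1
pad 1 to align 2 for d
d at 2 (size 4, align 2) → ends 6
e at 6 (size 1, align 1) → ends 7
pad 1 to align 2 for b
b at 8 (size 4, align 2) → ends 12
a at 12 (size 2, align 2) → ends 14
f at 14 (size 1, align 1) → ends 15
pad 1 to align 2 for g
g at 16 (size 8, align 2) → ends 24
c at 24 (size 4, align 2) → ends 28
total 28 bytes, alignment 2

28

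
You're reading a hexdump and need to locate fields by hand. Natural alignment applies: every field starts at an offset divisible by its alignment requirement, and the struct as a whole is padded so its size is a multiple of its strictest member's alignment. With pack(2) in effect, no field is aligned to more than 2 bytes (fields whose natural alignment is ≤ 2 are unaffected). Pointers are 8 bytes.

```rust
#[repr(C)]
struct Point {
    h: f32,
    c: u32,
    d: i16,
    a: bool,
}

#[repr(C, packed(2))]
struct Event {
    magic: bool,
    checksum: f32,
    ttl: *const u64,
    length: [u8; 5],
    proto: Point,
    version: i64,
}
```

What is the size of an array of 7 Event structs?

280

Point: 0..4  h  (4B, 4-aligned); 4..8  c  (4B, 4-aligned); 8..10  d  (2B, 2-aligned); 10..11  a  (1B, 1-aligned); 11..12  -- tail padding (1B); sizeof = 12, alignof = 4
0..1  magic  (1B, 1-aligned)
1..2  -- padding (1B)
2..6  checksum  (4B, 2-aligned)
6..14  ttl  (8B, 2-aligned)
14..19  length  (5B, 1-aligned)
19..20  -- padding (1B)
20..32  proto  (12B, 2-aligned)
32..40  version  (8B, 2-aligned)
sizeof = 40, alignof = 2
array of 7: 7 × 40 = 280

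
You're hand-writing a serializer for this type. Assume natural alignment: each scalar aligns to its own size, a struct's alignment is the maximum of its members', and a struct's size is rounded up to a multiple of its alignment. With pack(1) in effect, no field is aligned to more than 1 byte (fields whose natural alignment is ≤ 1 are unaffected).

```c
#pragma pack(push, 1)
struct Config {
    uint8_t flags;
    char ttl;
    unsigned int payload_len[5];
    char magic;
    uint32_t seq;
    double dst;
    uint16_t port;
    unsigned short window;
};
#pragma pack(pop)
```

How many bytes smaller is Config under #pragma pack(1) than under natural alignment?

9

natural layout:
  @0: flags [1B, align 1] → 1
  @1: ttl [1B, align 1] → 2
  +2 pad (align 4)
  @4: payload_len [20B, align 4] → 24
  @24: magic [1B, align 1] → 25
  +3 pad (align 4)
  @28: seq [4B, align 4] → 32
  @32: dst [8B, align 8] → 40
  @40: port [2B, align 2] → 42
  @42: window [2B, align 2] → 44
  +4 tail pad (align 8)
  size 48, align 8
packed(1) layout:
  @0: flags [1B, align 1] → 1
  @1: ttl [1B, align 1] → 2
  @2: payload_len [20B, align 1] → 22
  @22: magic [1B, align 1] → 23
  @23: seq [4B, align 1] → 27
  @27: dst [8B, align 1] → 35
  @35: port [2B, align 1] → 37
  @37: window [2B, align 1] → 39
  size 39, align 1
48 − 39 = 9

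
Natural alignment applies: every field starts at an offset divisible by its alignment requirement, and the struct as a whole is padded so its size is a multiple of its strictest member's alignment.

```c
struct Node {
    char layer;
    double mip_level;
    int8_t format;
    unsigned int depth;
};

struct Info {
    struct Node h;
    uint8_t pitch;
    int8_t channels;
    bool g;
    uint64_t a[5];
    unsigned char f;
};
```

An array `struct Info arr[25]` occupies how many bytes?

2000

Node: layer at 0 (size 1, align 1) → ends 1; pad 7 to align 8 for mip_level; mip_level at 8 (size 8, align 8) → ends 16; format at 16 (size 1, align 1) → ends 17; pad 3 to align 4 for depth; depth at 20 (size 4, align 4) → ends 24; total 24 bytes, alignment 8
h at 0 (size 24, align 8) → ends 24
pitch at 24 (size 1, align 1) → ends 25
channels at 25 (size 1, align 1) → ends 26
g at 26 (size 1, align 1) → ends 27
pad 5 to align 8 for a
a at 32 (size 40, align 8) → ends 72
f at 72 (size 1, align 1) → ends 73
tail pad 7 to reach multiple of 8
total 80 bytes, alignment 8
array of 25: 25 × 80 = 2000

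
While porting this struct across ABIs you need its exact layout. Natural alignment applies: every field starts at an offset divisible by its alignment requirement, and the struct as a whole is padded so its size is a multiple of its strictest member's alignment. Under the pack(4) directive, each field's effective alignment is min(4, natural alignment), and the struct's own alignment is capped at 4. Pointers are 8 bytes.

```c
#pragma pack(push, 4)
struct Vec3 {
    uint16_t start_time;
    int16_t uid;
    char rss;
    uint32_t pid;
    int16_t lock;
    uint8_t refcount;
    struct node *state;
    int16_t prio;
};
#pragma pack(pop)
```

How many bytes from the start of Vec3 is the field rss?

@0: start_time [2B, align 2] → 2
@2: uid [2B, align 2] → 4
@4: rss [1B, align 1] → 5

4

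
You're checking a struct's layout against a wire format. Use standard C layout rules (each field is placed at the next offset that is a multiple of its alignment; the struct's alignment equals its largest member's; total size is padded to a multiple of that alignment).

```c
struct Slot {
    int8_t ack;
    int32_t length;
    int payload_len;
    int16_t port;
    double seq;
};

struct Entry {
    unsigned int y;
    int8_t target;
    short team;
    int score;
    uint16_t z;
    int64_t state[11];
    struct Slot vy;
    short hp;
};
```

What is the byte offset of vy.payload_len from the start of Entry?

112

Slot: 0..1  ack  (1B, 1-aligned); 1..4  -- padding (3B); 4..8  length  (4B, 4-aligned); 8..12  payload_len  (4B, 4-aligned); 12..14  port  (2B, 2-aligned); 14..16  -- padding (2B); 16..24  seq  (8B, 8-aligned); sizeof = 24, alignof = 8
0..4  y  (4B, 4-aligned)
4..5  target  (1B, 1-aligned)
5..6  -- padding (1B)
6..8  team  (2B, 2-aligned)
8..12  score  (4B, 4-aligned)
12..14  z  (2B, 2-aligned)
14..16  -- padding (2B)
16..104  state  (88B, 8-aligned)
104..128  vy  (24B, 8-aligned)
within Slot: payload_len at 8
104 + 8 = 112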